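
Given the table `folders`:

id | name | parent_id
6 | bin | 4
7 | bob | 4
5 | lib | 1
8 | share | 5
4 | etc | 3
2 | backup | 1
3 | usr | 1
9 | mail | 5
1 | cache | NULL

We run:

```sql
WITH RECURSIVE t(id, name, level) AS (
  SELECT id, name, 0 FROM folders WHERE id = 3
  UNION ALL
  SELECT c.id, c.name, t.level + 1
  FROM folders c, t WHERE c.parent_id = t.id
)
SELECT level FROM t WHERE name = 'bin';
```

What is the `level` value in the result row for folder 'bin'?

2

Base: id=3 (usr) at level 0.
Iteration 1: rows with parent_id in {3} -> etc (id 4, level 1).
Iteration 2: rows with parent_id in {4} -> bin (id 6, level 2), bob (id 7, level 2).
Iteration 3: no rows with parent_id in {6,7}; recursion stops.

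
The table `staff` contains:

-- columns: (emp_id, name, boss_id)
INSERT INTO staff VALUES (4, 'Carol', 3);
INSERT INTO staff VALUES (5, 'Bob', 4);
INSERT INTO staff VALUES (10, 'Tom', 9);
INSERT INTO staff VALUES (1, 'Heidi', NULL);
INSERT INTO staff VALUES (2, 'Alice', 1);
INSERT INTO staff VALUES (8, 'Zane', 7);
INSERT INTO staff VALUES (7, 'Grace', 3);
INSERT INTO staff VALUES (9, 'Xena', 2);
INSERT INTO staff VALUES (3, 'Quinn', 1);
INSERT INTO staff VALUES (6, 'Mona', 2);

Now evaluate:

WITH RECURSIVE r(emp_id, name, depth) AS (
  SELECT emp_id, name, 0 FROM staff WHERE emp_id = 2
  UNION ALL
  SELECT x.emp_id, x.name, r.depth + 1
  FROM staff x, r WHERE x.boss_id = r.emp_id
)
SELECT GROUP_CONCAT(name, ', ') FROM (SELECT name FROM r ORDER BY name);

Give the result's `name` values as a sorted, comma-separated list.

Base: emp_id=2 (Alice) at depth 0.
Iteration 1: rows with boss_id in {2} -> Mona (id 6, depth 1), Xena (id 9, depth 1).
Iteration 2: rows with boss_id in {6,9} -> Tom (id 10, depth 2).
Iteration 3: no rows with boss_id in {10}; recursion stops.

Alice, Mona, Tom, Xena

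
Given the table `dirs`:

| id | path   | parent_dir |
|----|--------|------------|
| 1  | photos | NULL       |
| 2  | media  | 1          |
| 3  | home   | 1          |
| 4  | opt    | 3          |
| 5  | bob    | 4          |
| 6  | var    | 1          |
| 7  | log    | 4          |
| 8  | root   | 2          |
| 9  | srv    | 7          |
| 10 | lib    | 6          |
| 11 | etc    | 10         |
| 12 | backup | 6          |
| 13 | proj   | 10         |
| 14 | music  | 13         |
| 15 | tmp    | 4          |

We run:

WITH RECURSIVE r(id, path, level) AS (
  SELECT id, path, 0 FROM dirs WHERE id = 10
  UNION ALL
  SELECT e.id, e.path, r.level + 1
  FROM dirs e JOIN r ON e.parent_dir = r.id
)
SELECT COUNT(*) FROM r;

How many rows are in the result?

Base: id=10 (lib) at level 0.
Iteration 1: rows with parent_dir in {10} -> etc (id 11, level 1), proj (id 13, level 1).
Iteration 2: rows with parent_dir in {11,13} -> music (id 14, level 2).
Iteration 3: no rows with parent_dir in {14}; recursion stops.
Total rows emitted: 4.

4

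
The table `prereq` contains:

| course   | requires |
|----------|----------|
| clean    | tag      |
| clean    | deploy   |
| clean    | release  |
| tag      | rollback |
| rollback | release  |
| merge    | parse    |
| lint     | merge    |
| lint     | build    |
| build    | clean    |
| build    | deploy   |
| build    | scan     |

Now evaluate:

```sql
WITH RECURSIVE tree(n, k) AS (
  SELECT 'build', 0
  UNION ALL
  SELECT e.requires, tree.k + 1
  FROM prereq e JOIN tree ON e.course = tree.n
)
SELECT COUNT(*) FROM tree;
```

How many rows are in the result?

9

Base: (build, k=0).
Iteration 1: edges from {build} -> (clean, k=1), (deploy, k=1), (scan, k=1).
Iteration 2: edges from {clean,deploy,scan} -> (deploy, k=2), (release, k=2), (tag, k=2).
Iteration 3: edges from {deploy,release,tag} -> (rollback, k=3).
Iteration 4: edges from {rollback} -> (release, k=4).
Iteration 5: no outgoing edges from {release}; recursion stops.
Total rows emitted: 9.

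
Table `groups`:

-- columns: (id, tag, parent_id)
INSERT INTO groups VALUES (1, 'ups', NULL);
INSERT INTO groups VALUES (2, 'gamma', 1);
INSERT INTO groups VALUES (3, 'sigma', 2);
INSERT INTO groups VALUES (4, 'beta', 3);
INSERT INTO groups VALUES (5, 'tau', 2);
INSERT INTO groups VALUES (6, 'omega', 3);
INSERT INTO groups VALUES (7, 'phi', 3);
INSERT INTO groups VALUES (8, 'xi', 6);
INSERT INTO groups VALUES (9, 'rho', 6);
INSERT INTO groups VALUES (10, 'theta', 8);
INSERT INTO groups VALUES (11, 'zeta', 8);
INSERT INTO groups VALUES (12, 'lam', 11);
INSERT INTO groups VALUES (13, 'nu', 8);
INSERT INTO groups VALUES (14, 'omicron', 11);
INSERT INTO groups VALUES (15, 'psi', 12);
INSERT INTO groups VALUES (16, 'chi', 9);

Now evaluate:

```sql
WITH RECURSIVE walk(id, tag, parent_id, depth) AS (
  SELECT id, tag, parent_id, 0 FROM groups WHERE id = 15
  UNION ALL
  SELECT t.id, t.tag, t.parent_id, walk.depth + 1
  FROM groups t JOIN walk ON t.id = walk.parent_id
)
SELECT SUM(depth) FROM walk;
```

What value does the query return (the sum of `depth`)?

Base: id=15 (psi), parent_id=12, depth 0.
Iteration 1: join on id=12 -> lam (id 12, parent_id=11, depth 1).
Iteration 2: join on id=11 -> zeta (id 11, parent_id=8, depth 2).
Iteration 3: join on id=8 -> xi (id 8, parent_id=6, depth 3).
Iteration 4: join on id=6 -> omega (id 6, parent_id=3, depth 4).
Iteration 5: join on id=3 -> sigma (id 3, parent_id=2, depth 5).
Iteration 6: join on id=2 -> gamma (id 2, parent_id=1, depth 6).
Iteration 7: join on id=1 -> ups (id 1, parent_id=NULL, depth 7).
Iteration 8: parent_id is NULL; no match; recursion stops.
SUM(depth) = 0 + 1 + 2 + 3 + 4 + 5 + 6 + 7 = 28.

28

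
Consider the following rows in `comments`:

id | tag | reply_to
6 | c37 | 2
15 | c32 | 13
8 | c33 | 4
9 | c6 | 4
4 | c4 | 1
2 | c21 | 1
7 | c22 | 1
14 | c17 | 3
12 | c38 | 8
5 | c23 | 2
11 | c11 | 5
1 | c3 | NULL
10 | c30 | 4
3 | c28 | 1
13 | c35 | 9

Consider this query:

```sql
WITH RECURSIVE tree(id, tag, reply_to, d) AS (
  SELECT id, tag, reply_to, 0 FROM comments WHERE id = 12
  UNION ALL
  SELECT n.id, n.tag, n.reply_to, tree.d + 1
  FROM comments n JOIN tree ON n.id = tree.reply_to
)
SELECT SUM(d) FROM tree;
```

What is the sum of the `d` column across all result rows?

6

Base: id=12 (c38), reply_to=8, d 0.
Iteration 1: join on id=8 -> c33 (id 8, reply_to=4, d 1).
Iteration 2: join on id=4 -> c4 (id 4, reply_to=1, d 2).
Iteration 3: join on id=1 -> c3 (id 1, reply_to=NULL, d 3).
Iteration 4: reply_to is NULL; no match; recursion stops.
SUM(d) = 0 + 1 + 2 + 3 = 6.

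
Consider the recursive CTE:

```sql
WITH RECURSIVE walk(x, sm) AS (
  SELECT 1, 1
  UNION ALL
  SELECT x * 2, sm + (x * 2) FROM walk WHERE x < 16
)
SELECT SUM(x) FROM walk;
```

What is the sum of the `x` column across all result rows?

Base: x=1, sm=1.
Iteration 1: 1 < 16 holds -> x = 1 * 2 = 2, sm = 1 + 2 = 3.
Iteration 2: 2 < 16 holds -> x = 2 * 2 = 4, sm = 3 + 4 = 7.
Iteration 3: 4 < 16 holds -> x = 4 * 2 = 8, sm = 7 + 8 = 15.
Iteration 4: 8 < 16 holds -> x = 8 * 2 = 16, sm = 15 + 16 = 31.
Iteration 5: 16 < 16 fails; recursion stops.
SUM(x) = 1 + 2 + 4 + 8 + 16 = 31.

31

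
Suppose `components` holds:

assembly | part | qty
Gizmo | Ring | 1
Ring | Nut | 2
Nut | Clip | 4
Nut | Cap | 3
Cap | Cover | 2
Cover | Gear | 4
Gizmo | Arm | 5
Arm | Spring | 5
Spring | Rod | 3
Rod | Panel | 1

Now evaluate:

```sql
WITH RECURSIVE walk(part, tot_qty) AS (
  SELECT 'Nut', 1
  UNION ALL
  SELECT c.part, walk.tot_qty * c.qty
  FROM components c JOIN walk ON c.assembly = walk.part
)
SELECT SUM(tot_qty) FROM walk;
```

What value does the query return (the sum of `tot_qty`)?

38

Base: (Nut, tot_qty=1).
Iteration 1: components of {Nut} -> Cap = 1*3 = 3, Clip = 1*4 = 4.
Iteration 2: components of {Cap,Clip} -> Cover = 3*2 = 6.
Iteration 3: components of {Cover} -> Gear = 6*4 = 24.
Iteration 4: no further components; recursion stops.
SUM(tot_qty) = 1 + 4 + 3 + 6 + 24 = 38.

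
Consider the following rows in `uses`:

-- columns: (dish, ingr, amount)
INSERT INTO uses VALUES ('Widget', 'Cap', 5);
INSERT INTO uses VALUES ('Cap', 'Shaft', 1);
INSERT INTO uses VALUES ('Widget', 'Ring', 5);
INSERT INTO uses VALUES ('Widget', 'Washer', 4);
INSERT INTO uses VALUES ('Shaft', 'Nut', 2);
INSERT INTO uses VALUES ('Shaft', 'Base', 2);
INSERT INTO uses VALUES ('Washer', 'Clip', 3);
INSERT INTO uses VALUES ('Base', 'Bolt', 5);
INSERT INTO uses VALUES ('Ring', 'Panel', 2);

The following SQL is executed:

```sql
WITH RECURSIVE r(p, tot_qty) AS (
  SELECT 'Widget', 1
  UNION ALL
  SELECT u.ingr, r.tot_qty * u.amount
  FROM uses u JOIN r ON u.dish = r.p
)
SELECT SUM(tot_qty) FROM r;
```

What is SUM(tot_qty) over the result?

112

Base: (Widget, tot_qty=1).
Iteration 1: components of {Widget} -> Cap = 1*5 = 5, Ring = 1*5 = 5, Washer = 1*4 = 4.
Iteration 2: components of {Cap,Ring,Washer} -> Clip = 4*3 = 12, Panel = 5*2 = 10, Shaft = 5*1 = 5.
Iteration 3: components of {Clip,Panel,Shaft} -> Base = 5*2 = 10, Nut = 5*2 = 10.
Iteration 4: components of {Base,Nut} -> Bolt = 10*5 = 50.
Iteration 5: no further components; recursion stops.
SUM(tot_qty) = 1 + 5 + 5 + 4 + 5 + 10 + 12 + 10 + 10 + 50 = 112.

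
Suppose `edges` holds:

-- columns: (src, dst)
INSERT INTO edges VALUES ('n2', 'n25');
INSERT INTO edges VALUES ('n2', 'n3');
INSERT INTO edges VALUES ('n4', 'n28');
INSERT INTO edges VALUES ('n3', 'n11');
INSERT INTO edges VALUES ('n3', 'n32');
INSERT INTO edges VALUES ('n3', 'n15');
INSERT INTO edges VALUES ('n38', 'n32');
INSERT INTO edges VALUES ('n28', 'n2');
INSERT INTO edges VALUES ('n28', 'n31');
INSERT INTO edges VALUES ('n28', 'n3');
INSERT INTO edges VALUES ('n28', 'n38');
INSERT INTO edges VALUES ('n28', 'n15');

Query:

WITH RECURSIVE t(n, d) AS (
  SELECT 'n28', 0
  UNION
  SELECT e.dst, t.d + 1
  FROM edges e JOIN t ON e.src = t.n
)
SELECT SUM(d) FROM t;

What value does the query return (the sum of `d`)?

24

Base: (n28, d=0).
Iteration 1: edges from {n28} -> (n15, d=1), (n2, d=1), (n3, d=1), (n31, d=1), (n38, d=1).
Iteration 2: edges from {n15,n2,n3,n31,n38} -> (n11, d=2), (n15, d=2), (n25, d=2), (n3, d=2), (n32, d=2). [UNION drops 1 duplicate row(s)]
Iteration 3: edges from {n11,n15,n25,n3,n32} -> (n11, d=3), (n15, d=3), (n32, d=3).
Iteration 4: no outgoing edges from {n11,n15,n32}; recursion stops.
SUM(d) = 0 + 1 + 1 + 1 + 1 + 1 + 2 + 2 + 2 + 2 + 2 + 3 + 3 + 3 = 24.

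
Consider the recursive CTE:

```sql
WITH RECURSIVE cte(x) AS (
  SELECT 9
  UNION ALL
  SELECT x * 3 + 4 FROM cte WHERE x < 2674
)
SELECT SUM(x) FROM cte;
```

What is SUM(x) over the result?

Base: x=9.
Iteration 1: 9 < 2674 holds -> x = 9 * 3 + 4 = 31.
Iteration 2: 31 < 2674 holds -> x = 31 * 3 + 4 = 97.
Iteration 3: 97 < 2674 holds -> x = 97 * 3 + 4 = 295.
Iteration 4: 295 < 2674 holds -> x = 295 * 3 + 4 = 889.
Iteration 5: 889 < 2674 holds -> x = 889 * 3 + 4 = 2671.
Iteration 6: 2671 < 2674 holds -> x = 2671 * 3 + 4 = 8017.
Iteration 7: 8017 < 2674 fails; recursion stops.
SUM(x) = 9 + 31 + 97 + 295 + 889 + 2671 + 8017 = 12009.

12009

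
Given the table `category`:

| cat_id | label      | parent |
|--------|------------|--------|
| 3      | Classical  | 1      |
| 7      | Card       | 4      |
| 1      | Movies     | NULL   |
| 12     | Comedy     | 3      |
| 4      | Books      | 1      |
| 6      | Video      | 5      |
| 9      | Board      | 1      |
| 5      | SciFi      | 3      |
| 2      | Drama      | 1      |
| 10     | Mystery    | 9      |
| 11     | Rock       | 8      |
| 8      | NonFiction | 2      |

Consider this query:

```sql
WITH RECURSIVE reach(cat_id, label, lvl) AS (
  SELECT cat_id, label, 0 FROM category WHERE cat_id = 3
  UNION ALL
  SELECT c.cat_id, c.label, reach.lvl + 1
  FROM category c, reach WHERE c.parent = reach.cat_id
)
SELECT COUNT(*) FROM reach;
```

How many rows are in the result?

4

Base: cat_id=3 (Classical) at lvl 0.
Iteration 1: rows with parent in {3} -> SciFi (id 5, lvl 1), Comedy (id 12, lvl 1).
Iteration 2: rows with parent in {5,12} -> Video (id 6, lvl 2).
Iteration 3: no rows with parent in {6}; recursion stops.
Total rows emitted: 4.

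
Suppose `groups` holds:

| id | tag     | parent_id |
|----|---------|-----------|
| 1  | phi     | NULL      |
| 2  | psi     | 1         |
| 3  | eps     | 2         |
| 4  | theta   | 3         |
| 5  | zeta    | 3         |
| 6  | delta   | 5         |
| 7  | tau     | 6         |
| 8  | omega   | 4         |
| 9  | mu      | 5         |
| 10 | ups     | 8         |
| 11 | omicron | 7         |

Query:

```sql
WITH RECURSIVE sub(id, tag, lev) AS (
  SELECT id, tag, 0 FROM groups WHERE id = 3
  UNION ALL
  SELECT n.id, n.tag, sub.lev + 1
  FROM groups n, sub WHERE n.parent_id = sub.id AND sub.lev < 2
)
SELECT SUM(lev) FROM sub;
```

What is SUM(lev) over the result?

Base: id=3 (eps) at lev 0.
Iteration 1: rows with parent_id in {3} -> theta (id 4, lev 1), zeta (id 5, lev 1).
Iteration 2: rows with parent_id in {4,5} -> delta (id 6, lev 2), omega (id 8, lev 2), mu (id 9, lev 2).
Iteration 3: lev < 2 fails for all current rows; recursion stops.
SUM(lev) = 0 + 1 + 1 + 2 + 2 + 2 = 8.

8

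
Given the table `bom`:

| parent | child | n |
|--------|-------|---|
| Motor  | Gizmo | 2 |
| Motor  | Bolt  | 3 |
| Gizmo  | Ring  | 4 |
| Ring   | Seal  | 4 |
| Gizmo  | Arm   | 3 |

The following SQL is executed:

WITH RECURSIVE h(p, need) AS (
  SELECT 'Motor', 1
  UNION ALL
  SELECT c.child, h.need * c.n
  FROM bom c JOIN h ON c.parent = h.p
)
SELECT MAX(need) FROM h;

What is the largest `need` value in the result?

32

Base: (Motor, need=1).
Iteration 1: components of {Motor} -> Bolt = 1*3 = 3, Gizmo = 1*2 = 2.
Iteration 2: components of {Bolt,Gizmo} -> Arm = 2*3 = 6, Ring = 2*4 = 8.
Iteration 3: components of {Arm,Ring} -> Seal = 8*4 = 32.
Iteration 4: no further components; recursion stops.
need values: 1, 2, 3, 8, 6, 32; the maximum is 32.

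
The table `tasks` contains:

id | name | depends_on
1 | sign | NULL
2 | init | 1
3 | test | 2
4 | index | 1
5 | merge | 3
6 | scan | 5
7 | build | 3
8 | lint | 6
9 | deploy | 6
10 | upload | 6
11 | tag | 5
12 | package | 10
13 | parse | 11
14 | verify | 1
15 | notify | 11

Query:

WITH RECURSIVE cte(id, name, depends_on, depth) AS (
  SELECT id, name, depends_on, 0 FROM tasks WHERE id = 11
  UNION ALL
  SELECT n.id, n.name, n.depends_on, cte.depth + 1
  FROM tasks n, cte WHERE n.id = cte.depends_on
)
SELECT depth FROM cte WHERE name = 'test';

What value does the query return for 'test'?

2

Base: id=11 (tag), depends_on=5, depth 0.
Iteration 1: join on id=5 -> merge (id 5, depends_on=3, depth 1).
Iteration 2: join on id=3 -> test (id 3, depends_on=2, depth 2).
Iteration 3: join on id=2 -> init (id 2, depends_on=1, depth 3).
Iteration 4: join on id=1 -> sign (id 1, depends_on=NULL, depth 4).
Iteration 5: depends_on is NULL; no match; recursion stops.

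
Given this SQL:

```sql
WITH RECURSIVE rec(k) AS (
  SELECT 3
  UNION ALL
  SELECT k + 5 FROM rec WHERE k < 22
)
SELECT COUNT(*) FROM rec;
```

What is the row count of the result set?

Base: k=3.
Iteration 1: 3 < 22 holds -> k = 3 + 5 = 8.
Iteration 2: 8 < 22 holds -> k = 8 + 5 = 13.
Iteration 3: 13 < 22 holds -> k = 13 + 5 = 18.
Iteration 4: 18 < 22 holds -> k = 18 + 5 = 23.
Iteration 5: 23 < 22 fails; recursion stops.
Total rows emitted: 5.

5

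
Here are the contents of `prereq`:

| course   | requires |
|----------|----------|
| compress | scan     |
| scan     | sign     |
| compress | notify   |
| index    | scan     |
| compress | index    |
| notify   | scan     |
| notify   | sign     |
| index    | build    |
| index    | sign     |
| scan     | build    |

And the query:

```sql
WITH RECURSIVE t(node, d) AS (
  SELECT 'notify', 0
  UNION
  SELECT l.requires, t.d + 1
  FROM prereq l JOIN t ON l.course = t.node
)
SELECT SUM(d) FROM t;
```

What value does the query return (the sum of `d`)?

Base: (notify, d=0).
Iteration 1: edges from {notify} -> (scan, d=1), (sign, d=1).
Iteration 2: edges from {scan,sign} -> (build, d=2), (sign, d=2).
Iteration 3: no outgoing edges from {build,sign}; recursion stops.
SUM(d) = 0 + 1 + 1 + 2 + 2 = 6.

6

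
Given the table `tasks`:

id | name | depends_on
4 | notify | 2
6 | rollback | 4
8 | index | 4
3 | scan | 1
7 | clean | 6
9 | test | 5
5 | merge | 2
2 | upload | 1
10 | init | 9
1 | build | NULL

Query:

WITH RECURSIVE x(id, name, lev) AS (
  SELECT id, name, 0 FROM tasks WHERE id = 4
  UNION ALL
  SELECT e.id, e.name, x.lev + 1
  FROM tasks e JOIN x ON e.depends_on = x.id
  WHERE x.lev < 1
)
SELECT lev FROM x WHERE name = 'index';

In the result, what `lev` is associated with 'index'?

1

Base: id=4 (notify) at lev 0.
Iteration 1: rows with depends_on in {4} -> rollback (id 6, lev 1), index (id 8, lev 1).
Iteration 2: lev < 1 fails for all current rows; recursion stops.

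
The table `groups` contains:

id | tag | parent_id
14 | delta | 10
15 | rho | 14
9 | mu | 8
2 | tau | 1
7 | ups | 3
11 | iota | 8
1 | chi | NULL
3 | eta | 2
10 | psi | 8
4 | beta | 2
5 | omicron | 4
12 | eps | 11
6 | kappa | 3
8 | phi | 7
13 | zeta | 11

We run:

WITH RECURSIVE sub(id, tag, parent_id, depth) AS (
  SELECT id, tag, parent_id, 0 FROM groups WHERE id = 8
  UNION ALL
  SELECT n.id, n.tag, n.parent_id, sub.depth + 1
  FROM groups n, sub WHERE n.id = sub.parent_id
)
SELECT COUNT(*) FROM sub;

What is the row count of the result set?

Base: id=8 (phi), parent_id=7, depth 0.
Iteration 1: join on id=7 -> ups (id 7, parent_id=3, depth 1).
Iteration 2: join on id=3 -> eta (id 3, parent_id=2, depth 2).
Iteration 3: join on id=2 -> tau (id 2, parent_id=1, depth 3).
Iteration 4: join on id=1 -> chi (id 1, parent_id=NULL, depth 4).
Iteration 5: parent_id is NULL; no match; recursion stops.
Total rows emitted: 5.

5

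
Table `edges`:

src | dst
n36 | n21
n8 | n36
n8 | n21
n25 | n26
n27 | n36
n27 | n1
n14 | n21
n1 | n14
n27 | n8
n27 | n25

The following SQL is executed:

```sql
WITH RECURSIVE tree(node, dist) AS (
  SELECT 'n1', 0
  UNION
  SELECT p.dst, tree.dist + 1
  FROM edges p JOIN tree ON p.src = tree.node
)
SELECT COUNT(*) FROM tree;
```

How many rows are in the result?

Base: (n1, dist=0).
Iteration 1: edges from {n1} -> (n14, dist=1).
Iteration 2: edges from {n14} -> (n21, dist=2).
Iteration 3: no outgoing edges from {n21}; recursion stops.
Total rows emitted: 3.

3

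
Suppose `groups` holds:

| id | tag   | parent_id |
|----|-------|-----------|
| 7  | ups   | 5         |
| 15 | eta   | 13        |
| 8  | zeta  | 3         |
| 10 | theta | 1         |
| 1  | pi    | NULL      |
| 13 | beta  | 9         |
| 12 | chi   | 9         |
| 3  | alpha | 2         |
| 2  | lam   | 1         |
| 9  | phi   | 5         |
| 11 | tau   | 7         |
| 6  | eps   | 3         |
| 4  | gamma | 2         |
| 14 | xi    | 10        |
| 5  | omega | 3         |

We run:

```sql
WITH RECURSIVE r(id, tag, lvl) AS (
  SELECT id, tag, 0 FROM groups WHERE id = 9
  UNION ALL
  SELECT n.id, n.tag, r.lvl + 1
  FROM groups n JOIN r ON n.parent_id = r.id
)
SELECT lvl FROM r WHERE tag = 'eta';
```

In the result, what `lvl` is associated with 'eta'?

2

Base: id=9 (phi) at lvl 0.
Iteration 1: rows with parent_id in {9} -> chi (id 12, lvl 1), beta (id 13, lvl 1).
Iteration 2: rows with parent_id in {12,13} -> eta (id 15, lvl 2).
Iteration 3: no rows with parent_id in {15}; recursion stops.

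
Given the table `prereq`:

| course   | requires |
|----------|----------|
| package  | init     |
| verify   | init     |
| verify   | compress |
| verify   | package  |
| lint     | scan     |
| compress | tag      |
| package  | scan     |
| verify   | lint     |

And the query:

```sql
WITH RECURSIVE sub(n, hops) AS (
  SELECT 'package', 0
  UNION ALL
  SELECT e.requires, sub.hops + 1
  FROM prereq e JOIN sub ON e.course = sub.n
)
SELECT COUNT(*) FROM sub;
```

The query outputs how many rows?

3

Base: (package, hops=0).
Iteration 1: edges from {package} -> (init, hops=1), (scan, hops=1).
Iteration 2: no outgoing edges from {init,scan}; recursion stops.
Total rows emitted: 3.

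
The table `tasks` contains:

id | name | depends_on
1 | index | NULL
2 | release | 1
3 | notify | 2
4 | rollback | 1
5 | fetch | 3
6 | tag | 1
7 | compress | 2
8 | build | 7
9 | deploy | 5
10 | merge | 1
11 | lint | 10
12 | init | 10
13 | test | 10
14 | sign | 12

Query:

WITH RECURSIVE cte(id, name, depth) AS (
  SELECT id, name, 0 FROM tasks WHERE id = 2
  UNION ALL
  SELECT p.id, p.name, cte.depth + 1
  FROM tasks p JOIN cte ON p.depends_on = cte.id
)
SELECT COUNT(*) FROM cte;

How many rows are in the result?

6

Base: id=2 (release) at depth 0.
Iteration 1: rows with depends_on in {2} -> notify (id 3, depth 1), compress (id 7, depth 1).
Iteration 2: rows with depends_on in {3,7} -> fetch (id 5, depth 2), build (id 8, depth 2).
Iteration 3: rows with depends_on in {5,8} -> deploy (id 9, depth 3).
Iteration 4: no rows with depends_on in {9}; recursion stops.
Total rows emitted: 6.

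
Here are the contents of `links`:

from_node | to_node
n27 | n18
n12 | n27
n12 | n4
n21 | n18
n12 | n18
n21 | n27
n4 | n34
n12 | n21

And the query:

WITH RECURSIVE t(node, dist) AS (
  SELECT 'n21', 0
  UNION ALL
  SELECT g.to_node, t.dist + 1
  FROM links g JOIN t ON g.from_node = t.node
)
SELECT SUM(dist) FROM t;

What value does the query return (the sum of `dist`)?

Base: (n21, dist=0).
Iteration 1: edges from {n21} -> (n18, dist=1), (n27, dist=1).
Iteration 2: edges from {n18,n27} -> (n18, dist=2).
Iteration 3: no outgoing edges from {n18}; recursion stops.
SUM(dist) = 0 + 1 + 1 + 2 = 4.

4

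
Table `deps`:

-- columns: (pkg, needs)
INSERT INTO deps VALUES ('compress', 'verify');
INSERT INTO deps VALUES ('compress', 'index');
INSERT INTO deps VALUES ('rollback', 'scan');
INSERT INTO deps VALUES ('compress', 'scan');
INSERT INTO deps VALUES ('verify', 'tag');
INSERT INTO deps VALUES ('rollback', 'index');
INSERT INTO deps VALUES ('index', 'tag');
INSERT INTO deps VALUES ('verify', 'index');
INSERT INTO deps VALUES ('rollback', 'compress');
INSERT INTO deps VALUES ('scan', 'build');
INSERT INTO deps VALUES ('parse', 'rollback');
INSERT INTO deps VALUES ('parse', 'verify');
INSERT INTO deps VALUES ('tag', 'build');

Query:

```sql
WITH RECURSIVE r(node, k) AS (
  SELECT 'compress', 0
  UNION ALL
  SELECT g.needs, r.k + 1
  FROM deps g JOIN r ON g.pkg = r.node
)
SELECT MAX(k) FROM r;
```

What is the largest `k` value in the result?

Base: (compress, k=0).
Iteration 1: edges from {compress} -> (index, k=1), (scan, k=1), (verify, k=1).
Iteration 2: edges from {index,scan,verify} -> (build, k=2), (index, k=2), (tag, k=2) x2. [UNION ALL keeps all 4 new rows, including repeats]
Iteration 3: edges from {build,index,tag} -> (build, k=3) x2, (tag, k=3). [UNION ALL keeps all 3 new rows, including repeats]
Iteration 4: edges from {build,tag} -> (build, k=4).
Iteration 5: no outgoing edges from {build}; recursion stops.
k values: 0, 1, 1, 1, 2, 2, 2, 2, 3, 3, 3, 4; the maximum is 4.

4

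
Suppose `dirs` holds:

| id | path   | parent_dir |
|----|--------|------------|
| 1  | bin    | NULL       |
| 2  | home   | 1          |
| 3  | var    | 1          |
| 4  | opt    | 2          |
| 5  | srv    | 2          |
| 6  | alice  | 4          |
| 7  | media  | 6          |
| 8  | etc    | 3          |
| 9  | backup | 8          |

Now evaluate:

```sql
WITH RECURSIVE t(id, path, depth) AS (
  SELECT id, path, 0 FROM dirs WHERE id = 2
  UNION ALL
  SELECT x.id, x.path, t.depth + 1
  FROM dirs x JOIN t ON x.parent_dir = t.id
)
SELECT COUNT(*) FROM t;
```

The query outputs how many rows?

Base: id=2 (home) at depth 0.
Iteration 1: rows with parent_dir in {2} -> opt (id 4, depth 1), srv (id 5, depth 1).
Iteration 2: rows with parent_dir in {4,5} -> alice (id 6, depth 2).
Iteration 3: rows with parent_dir in {6} -> media (id 7, depth 3).
Iteration 4: no rows with parent_dir in {7}; recursion stops.
Total rows emitted: 5.

5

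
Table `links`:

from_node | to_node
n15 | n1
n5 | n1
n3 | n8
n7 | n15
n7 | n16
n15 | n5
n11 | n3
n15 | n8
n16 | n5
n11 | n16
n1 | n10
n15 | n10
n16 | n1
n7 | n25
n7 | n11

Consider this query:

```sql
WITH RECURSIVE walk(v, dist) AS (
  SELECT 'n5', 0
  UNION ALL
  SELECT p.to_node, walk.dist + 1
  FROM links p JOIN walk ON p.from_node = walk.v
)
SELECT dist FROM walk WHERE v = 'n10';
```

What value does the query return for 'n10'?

Base: (n5, dist=0).
Iteration 1: edges from {n5} -> (n1, dist=1).
Iteration 2: edges from {n1} -> (n10, dist=2).
Iteration 3: no outgoing edges from {n10}; recursion stops.

2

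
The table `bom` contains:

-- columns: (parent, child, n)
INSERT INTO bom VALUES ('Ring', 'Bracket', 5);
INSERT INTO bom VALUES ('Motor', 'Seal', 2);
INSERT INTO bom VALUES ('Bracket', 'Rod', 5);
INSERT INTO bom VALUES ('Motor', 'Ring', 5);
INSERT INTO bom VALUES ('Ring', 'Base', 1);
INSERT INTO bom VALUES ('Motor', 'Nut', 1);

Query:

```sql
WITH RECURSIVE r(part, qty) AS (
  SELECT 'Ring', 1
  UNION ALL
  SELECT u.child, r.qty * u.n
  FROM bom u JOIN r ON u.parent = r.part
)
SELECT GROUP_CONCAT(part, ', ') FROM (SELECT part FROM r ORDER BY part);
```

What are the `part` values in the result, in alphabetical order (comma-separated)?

Base: (Ring, qty=1).
Iteration 1: components of {Ring} -> Base = 1*1 = 1, Bracket = 1*5 = 5.
Iteration 2: components of {Base,Bracket} -> Rod = 5*5 = 25.
Iteration 3: no further components; recursion stops.

Base, Bracket, Ring, Rod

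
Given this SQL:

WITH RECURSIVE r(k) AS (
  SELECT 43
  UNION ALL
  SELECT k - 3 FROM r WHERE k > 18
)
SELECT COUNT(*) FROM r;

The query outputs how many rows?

10

Base: k=43.
Iteration 1: 43 > 18 holds -> k = 43 - 3 = 40.
Iteration 2: 40 > 18 holds -> k = 40 - 3 = 37.
Iteration 3: 37 > 18 holds -> k = 37 - 3 = 34.
Iteration 4: 34 > 18 holds -> k = 34 - 3 = 31.
Iteration 5: 31 > 18 holds -> k = 31 - 3 = 28.
Iteration 6: 28 > 18 holds -> k = 28 - 3 = 25.
Iteration 7: 25 > 18 holds -> k = 25 - 3 = 22.
Iteration 8: 22 > 18 holds -> k = 22 - 3 = 19.
Iteration 9: 19 > 18 holds -> k = 19 - 3 = 16.
Iteration 10: 16 > 18 fails; recursion stops.
Total rows emitted: 10.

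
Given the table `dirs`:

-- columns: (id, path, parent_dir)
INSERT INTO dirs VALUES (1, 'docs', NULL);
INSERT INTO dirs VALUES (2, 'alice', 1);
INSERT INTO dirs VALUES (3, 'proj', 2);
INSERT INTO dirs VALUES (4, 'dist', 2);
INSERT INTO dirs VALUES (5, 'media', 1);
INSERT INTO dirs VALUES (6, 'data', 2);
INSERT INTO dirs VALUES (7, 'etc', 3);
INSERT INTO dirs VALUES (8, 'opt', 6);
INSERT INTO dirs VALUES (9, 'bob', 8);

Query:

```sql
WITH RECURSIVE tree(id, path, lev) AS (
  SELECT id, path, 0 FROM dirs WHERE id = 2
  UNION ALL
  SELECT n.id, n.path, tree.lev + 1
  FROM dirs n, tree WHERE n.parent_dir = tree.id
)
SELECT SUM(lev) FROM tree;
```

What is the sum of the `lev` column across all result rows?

Base: id=2 (alice) at lev 0.
Iteration 1: rows with parent_dir in {2} -> proj (id 3, lev 1), dist (id 4, lev 1), data (id 6, lev 1).
Iteration 2: rows with parent_dir in {3,4,6} -> etc (id 7, lev 2), opt (id 8, lev 2).
Iteration 3: rows with parent_dir in {7,8} -> bob (id 9, lev 3).
Iteration 4: no rows with parent_dir in {9}; recursion stops.
SUM(lev) = 0 + 1 + 1 + 1 + 2 + 2 + 3 = 10.

10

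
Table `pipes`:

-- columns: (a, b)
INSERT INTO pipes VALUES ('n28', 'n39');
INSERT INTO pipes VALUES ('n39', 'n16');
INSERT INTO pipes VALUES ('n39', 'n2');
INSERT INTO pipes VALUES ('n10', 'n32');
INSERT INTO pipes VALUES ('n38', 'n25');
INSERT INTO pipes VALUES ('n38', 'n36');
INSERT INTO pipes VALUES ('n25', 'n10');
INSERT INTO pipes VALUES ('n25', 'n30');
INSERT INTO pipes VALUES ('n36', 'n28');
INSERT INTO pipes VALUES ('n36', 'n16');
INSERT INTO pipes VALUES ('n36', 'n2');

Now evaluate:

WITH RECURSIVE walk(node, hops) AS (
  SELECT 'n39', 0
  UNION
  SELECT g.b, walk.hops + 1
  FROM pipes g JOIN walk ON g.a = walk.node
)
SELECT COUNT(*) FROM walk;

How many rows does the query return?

3

Base: (n39, hops=0).
Iteration 1: edges from {n39} -> (n16, hops=1), (n2, hops=1).
Iteration 2: no outgoing edges from {n16,n2}; recursion stops.
Total rows emitted: 3.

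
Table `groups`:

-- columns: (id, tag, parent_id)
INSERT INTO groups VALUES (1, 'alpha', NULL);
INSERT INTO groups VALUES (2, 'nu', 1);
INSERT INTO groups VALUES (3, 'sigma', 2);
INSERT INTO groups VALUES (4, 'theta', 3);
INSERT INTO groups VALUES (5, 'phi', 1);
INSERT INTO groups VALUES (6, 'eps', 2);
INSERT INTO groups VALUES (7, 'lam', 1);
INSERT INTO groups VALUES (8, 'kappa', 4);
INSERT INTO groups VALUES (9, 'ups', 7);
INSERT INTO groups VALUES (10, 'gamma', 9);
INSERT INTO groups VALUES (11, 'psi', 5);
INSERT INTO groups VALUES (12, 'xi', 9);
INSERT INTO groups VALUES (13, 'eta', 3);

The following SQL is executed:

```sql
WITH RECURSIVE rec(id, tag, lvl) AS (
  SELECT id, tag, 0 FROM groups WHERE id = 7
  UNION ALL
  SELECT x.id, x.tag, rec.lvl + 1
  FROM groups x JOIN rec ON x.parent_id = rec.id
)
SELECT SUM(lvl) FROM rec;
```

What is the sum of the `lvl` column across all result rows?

Base: id=7 (lam) at lvl 0.
Iteration 1: rows with parent_id in {7} -> ups (id 9, lvl 1).
Iteration 2: rows with parent_id in {9} -> gamma (id 10, lvl 2), xi (id 12, lvl 2).
Iteration 3: no rows with parent_id in {10,12}; recursion stops.
SUM(lvl) = 0 + 1 + 2 + 2 = 5.

5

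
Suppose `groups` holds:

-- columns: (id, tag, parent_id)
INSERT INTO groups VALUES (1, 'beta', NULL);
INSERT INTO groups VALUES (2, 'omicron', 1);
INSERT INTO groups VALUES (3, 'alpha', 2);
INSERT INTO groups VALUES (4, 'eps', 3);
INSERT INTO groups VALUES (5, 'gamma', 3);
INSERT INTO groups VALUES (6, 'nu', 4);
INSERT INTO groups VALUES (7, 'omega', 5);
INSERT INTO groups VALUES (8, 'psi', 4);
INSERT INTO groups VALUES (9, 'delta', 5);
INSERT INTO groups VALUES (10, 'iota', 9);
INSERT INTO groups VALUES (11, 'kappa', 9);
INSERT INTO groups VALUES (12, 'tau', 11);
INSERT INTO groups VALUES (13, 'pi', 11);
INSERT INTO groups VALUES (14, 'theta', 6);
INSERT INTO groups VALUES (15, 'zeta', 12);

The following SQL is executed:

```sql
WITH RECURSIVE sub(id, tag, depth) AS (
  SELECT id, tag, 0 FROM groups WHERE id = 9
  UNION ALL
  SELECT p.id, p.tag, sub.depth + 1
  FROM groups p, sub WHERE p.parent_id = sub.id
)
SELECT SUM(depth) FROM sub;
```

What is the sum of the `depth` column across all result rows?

Base: id=9 (delta) at depth 0.
Iteration 1: rows with parent_id in {9} -> iota (id 10, depth 1), kappa (id 11, depth 1).
Iteration 2: rows with parent_id in {10,11} -> tau (id 12, depth 2), pi (id 13, depth 2).
Iteration 3: rows with parent_id in {12,13} -> zeta (id 15, depth 3).
Iteration 4: no rows with parent_id in {15}; recursion stops.
SUM(depth) = 0 + 1 + 1 + 2 + 2 + 3 = 9.

9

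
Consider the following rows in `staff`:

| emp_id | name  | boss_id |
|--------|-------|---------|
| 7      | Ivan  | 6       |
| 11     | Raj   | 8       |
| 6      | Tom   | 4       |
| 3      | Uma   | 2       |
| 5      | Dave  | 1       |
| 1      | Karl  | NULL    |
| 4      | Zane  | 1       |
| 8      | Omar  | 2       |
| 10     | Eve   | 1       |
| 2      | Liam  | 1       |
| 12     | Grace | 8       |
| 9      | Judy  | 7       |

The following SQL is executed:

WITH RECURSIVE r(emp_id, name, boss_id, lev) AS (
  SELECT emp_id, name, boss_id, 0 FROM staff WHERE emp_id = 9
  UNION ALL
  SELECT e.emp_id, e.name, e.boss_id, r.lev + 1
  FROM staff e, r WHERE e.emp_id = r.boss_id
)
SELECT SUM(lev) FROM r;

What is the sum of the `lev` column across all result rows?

Base: emp_id=9 (Judy), boss_id=7, lev 0.
Iteration 1: join on emp_id=7 -> Ivan (id 7, boss_id=6, lev 1).
Iteration 2: join on emp_id=6 -> Tom (id 6, boss_id=4, lev 2).
Iteration 3: join on emp_id=4 -> Zane (id 4, boss_id=1, lev 3).
Iteration 4: join on emp_id=1 -> Karl (id 1, boss_id=NULL, lev 4).
Iteration 5: boss_id is NULL; no match; recursion stops.
SUM(lev) = 0 + 1 + 2 + 3 + 4 = 10.

10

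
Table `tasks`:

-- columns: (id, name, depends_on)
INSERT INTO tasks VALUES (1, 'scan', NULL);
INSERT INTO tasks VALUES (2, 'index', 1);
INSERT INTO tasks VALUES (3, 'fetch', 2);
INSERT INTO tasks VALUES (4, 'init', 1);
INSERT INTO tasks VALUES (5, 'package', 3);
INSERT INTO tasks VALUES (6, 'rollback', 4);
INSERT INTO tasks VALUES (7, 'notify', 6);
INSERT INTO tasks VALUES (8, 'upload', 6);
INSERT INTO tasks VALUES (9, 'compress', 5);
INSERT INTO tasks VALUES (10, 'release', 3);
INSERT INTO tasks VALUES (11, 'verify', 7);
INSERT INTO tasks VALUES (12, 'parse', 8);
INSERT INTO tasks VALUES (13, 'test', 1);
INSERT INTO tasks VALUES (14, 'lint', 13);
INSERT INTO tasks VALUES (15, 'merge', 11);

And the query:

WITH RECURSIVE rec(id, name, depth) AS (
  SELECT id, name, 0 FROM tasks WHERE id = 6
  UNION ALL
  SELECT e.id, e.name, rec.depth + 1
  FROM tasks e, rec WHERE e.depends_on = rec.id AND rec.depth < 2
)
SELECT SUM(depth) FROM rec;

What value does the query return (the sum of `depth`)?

Base: id=6 (rollback) at depth 0.
Iteration 1: rows with depends_on in {6} -> notify (id 7, depth 1), upload (id 8, depth 1).
Iteration 2: rows with depends_on in {7,8} -> verify (id 11, depth 2), parse (id 12, depth 2).
Iteration 3: depth < 2 fails for all current rows; recursion stops.
SUM(depth) = 0 + 1 + 1 + 2 + 2 = 6.

6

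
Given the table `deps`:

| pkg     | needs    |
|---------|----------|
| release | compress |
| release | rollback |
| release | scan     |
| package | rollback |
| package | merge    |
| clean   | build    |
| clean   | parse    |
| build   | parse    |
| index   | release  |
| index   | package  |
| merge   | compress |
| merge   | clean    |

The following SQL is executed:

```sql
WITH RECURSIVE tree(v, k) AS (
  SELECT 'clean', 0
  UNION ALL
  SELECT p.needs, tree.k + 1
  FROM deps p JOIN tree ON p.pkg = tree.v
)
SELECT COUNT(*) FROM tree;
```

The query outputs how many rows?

Base: (clean, k=0).
Iteration 1: edges from {clean} -> (build, k=1), (parse, k=1).
Iteration 2: edges from {build,parse} -> (parse, k=2).
Iteration 3: no outgoing edges from {parse}; recursion stops.
Total rows emitted: 4.

4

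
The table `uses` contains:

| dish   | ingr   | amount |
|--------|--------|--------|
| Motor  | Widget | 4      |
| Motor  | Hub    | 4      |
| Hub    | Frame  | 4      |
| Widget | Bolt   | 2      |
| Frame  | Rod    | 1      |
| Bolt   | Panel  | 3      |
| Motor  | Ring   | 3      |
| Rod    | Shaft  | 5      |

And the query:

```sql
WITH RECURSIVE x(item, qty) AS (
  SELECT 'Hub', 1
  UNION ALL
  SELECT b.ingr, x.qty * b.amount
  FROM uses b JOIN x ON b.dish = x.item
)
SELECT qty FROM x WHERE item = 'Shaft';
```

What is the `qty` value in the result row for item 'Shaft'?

Base: (Hub, qty=1).
Iteration 1: components of {Hub} -> Frame = 1*4 = 4.
Iteration 2: components of {Frame} -> Rod = 4*1 = 4.
Iteration 3: components of {Rod} -> Shaft = 4*5 = 20.
Iteration 4: no further components; recursion stops.

20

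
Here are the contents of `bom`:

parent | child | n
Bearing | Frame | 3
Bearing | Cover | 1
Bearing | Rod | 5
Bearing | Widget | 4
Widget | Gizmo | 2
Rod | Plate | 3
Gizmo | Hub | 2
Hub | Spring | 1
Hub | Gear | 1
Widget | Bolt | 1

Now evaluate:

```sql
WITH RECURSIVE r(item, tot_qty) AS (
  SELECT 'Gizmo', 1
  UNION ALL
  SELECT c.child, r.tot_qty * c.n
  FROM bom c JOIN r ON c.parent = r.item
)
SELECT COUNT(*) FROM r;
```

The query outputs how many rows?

4

Base: (Gizmo, tot_qty=1).
Iteration 1: components of {Gizmo} -> Hub = 1*2 = 2.
Iteration 2: components of {Hub} -> Gear = 2*1 = 2, Spring = 2*1 = 2.
Iteration 3: no further components; recursion stops.
Total rows emitted: 4.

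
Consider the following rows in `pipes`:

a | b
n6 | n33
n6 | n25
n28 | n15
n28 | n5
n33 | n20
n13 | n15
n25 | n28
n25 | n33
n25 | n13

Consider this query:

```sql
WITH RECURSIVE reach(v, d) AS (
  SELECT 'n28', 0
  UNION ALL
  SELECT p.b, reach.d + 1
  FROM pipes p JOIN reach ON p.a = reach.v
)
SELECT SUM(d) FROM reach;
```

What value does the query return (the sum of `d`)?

2

Base: (n28, d=0).
Iteration 1: edges from {n28} -> (n15, d=1), (n5, d=1).
Iteration 2: no outgoing edges from {n15,n5}; recursion stops.
SUM(d) = 0 + 1 + 1 = 2.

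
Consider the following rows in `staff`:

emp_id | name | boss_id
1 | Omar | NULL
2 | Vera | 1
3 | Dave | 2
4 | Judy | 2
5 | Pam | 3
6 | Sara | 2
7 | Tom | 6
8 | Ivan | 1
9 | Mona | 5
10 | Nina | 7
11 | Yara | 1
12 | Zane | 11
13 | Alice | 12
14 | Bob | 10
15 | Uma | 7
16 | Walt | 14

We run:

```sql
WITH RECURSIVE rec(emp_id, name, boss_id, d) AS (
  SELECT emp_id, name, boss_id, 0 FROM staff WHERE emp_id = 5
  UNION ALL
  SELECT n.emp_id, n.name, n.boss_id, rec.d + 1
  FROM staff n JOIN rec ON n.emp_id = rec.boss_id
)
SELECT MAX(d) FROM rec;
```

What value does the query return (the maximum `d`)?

3

Base: emp_id=5 (Pam), boss_id=3, d 0.
Iteration 1: join on emp_id=3 -> Dave (id 3, boss_id=2, d 1).
Iteration 2: join on emp_id=2 -> Vera (id 2, boss_id=1, d 2).
Iteration 3: join on emp_id=1 -> Omar (id 1, boss_id=NULL, d 3).
Iteration 4: boss_id is NULL; no match; recursion stops.
d values: 0, 1, 2, 3; the maximum is 3.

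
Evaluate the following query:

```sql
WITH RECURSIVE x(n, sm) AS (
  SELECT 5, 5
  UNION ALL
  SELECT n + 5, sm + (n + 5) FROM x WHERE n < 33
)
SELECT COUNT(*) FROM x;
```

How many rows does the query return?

7

Base: n=5, sm=5.
Iteration 1: 5 < 33 holds -> n = 5 + 5 = 10, sm = 5 + 10 = 15.
Iteration 2: 10 < 33 holds -> n = 10 + 5 = 15, sm = 15 + 15 = 30.
Iteration 3: 15 < 33 holds -> n = 15 + 5 = 20, sm = 30 + 20 = 50.
Iteration 4: 20 < 33 holds -> n = 20 + 5 = 25, sm = 50 + 25 = 75.
Iteration 5: 25 < 33 holds -> n = 25 + 5 = 30, sm = 75 + 30 = 105.
Iteration 6: 30 < 33 holds -> n = 30 + 5 = 35, sm = 105 + 35 = 140.
Iteration 7: 35 < 33 fails; recursion stops.
Total rows emitted: 7.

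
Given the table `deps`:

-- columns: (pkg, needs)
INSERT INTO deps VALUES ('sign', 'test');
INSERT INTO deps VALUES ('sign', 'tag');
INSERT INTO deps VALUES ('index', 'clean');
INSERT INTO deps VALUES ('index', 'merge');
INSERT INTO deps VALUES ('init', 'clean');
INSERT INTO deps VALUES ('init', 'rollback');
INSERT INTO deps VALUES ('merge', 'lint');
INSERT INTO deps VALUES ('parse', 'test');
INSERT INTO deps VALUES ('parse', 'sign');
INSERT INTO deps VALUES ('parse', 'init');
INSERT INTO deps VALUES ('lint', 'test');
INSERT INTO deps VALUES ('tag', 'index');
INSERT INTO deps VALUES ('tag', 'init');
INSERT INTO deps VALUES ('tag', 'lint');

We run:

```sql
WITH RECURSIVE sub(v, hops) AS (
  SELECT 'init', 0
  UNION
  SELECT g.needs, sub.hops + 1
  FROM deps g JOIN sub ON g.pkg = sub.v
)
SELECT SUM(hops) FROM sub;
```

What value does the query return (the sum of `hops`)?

2

Base: (init, hops=0).
Iteration 1: edges from {init} -> (clean, hops=1), (rollback, hops=1).
Iteration 2: no outgoing edges from {clean,rollback}; recursion stops.
SUM(hops) = 0 + 1 + 1 = 2.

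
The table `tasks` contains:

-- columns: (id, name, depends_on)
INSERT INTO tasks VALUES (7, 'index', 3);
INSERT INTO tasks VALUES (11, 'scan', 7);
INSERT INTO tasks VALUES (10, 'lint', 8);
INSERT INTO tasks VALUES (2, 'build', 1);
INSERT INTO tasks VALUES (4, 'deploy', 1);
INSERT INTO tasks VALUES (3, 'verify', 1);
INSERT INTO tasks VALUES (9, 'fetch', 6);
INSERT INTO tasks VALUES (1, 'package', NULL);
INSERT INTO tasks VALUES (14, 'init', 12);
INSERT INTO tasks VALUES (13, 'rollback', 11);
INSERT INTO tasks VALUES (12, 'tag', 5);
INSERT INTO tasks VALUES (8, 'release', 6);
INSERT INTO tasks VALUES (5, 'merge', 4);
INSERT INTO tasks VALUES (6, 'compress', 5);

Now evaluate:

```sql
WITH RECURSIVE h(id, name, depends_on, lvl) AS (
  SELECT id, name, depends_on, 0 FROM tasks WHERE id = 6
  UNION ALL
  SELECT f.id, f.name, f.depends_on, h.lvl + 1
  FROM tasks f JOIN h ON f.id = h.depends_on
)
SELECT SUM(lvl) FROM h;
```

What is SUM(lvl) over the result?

6

Base: id=6 (compress), depends_on=5, lvl 0.
Iteration 1: join on id=5 -> merge (id 5, depends_on=4, lvl 1).
Iteration 2: join on id=4 -> deploy (id 4, depends_on=1, lvl 2).
Iteration 3: join on id=1 -> package (id 1, depends_on=NULL, lvl 3).
Iteration 4: depends_on is NULL; no match; recursion stops.
SUM(lvl) = 0 + 1 + 2 + 3 = 6.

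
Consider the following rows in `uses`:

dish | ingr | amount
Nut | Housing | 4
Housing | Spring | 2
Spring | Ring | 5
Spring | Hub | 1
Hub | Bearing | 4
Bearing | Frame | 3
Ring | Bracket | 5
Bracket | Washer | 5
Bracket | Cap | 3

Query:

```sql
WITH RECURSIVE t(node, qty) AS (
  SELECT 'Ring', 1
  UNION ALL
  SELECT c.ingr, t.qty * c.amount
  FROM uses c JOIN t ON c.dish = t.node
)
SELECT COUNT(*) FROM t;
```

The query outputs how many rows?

4

Base: (Ring, qty=1).
Iteration 1: components of {Ring} -> Bracket = 1*5 = 5.
Iteration 2: components of {Bracket} -> Cap = 5*3 = 15, Washer = 5*5 = 25.
Iteration 3: no further components; recursion stops.
Total rows emitted: 4.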